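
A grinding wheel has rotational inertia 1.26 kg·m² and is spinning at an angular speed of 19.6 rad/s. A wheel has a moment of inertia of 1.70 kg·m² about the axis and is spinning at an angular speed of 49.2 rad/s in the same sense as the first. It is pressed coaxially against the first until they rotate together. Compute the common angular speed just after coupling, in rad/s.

The coupling torques are internal; angular momentum about the shared axis is conserved.
Taking A's sense as positive: L = (1.260)(19.6) + (1.700)(49.2) = 108.3 kg·m²·rad/s.
Combined I = 1.260 + 1.700 = 2.960 kg·m².
ω_f = L / I = 108.3 / 2.960 = 36.60 rad/s.

|ω_f| ≈ 36.6 rad/s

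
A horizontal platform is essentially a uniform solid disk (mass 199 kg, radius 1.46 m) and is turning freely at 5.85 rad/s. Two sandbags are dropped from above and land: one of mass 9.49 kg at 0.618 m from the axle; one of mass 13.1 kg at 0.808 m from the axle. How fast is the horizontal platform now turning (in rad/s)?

ω_f ≈ 5.53 rad/s

The added mass arrives with no angular momentum about the axle, and any external torque about the axle is negligible, so the system's angular momentum is conserved.
I_p = ½(199)(1.46)² = 212.1 kg·m².
Added inertia Σmr² = (9.49)(0.618)² + (13.1)(0.808)² = 12.18 kg·m²; I_f = 212.1 + 12.18 = 224.3 kg·m².
ω_f = I_p ω_i / I_f = (212.1)(5.85) / 224.3 = 5.532 rad/s.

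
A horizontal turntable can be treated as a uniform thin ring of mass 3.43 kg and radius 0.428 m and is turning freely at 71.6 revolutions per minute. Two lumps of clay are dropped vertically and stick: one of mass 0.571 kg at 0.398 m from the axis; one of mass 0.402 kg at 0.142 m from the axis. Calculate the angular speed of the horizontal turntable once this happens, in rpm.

No external torque acts about the axis; L_before = L_after.
I_p = (3.43)(0.428)² = 0.6283 kg·m².
Added inertia Σmr² = (0.571)(0.398)² + (0.402)(0.142)² = 0.09855 kg·m²; I_f = 0.6283 + 0.09855 = 0.7269 kg·m².
ω_f = I_p ω_i / I_f = (0.6283)(71.6) / 0.7269 = 61.89 rpm.

ω_f ≈ 61.9 rpm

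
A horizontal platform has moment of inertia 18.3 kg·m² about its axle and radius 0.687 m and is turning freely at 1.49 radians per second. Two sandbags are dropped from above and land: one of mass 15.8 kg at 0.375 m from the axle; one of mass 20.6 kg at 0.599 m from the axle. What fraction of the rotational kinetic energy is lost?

fraction ≈ 0.344

The added mass arrives with no angular momentum about the axle, and any external torque about the axle is negligible, so the system's angular momentum is conserved.
Added inertia Σmr² = (15.8)(0.375)² + (20.6)(0.599)² = 9.613 kg·m²; I_f = 18.30 + 9.613 = 27.91 kg·m².
ω_f = I_p ω_i / I_f = (18.30)(1.49) / 27.91 = 0.9769 rad/s.
KE_i = ½(18.30)(1.490 rad/s)² = 20.31 J; KE_f = ½(27.91)(0.9769)² = 13.32 J.
Fraction lost = 0.3444.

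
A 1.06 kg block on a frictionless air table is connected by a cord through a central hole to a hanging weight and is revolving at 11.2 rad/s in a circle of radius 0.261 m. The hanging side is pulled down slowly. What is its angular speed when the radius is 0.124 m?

ω₂ ≈ 49.6 rad/s

The constraining force is radial, so m r² ω about the center is conserved.
ω₂ = ω₁ (r₁/r₂)² = (11.2)(0.261/0.124)² = 49.62 rad/s.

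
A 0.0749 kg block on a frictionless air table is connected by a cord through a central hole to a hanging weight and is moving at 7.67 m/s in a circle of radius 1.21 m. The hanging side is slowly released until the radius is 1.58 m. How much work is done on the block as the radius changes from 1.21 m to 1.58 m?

Central (radial) force ⇒ zero torque about the center ⇒ m v r is constant.
v₂ = v₁ r₁ / r₂ = (7.67)(1.21) / (1.58) = 5.874 m/s.
W = ΔKE = ½m(v₂² − v₁²) = -0.9110 J.

W ≈ -0.911 J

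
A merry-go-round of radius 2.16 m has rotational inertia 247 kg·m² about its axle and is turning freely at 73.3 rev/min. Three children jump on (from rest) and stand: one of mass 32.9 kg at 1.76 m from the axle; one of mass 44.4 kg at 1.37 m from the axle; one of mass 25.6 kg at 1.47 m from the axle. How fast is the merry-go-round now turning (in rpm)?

The added mass arrives with no angular momentum about the axle, and any external torque about the axle is negligible, so the system's angular momentum is conserved.
Added inertia Σmr² = (32.9)(1.76)² + (44.4)(1.37)² + (25.6)(1.47)² = 240.6 kg·m²; I_f = 247.0 + 240.6 = 487.6 kg·m².
ω_f = I_p ω_i / I_f = (247.0)(73.3) / 487.6 = 37.13 rpm.

ω_f ≈ 37.1 rpm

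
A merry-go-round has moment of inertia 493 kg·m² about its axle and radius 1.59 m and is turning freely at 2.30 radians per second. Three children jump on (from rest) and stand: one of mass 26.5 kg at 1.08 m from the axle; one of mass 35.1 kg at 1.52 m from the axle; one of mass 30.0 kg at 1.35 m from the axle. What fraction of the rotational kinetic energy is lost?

fraction ≈ 0.253

No external torque acts about the axle; L_before = L_after.
Added inertia Σmr² = (26.5)(1.08)² + (35.1)(1.52)² + (30.0)(1.35)² = 166.7 kg·m²; I_f = 493.0 + 166.7 = 659.7 kg·m².
ω_f = I_p ω_i / I_f = (493.0)(2.30) / 659.7 = 1.719 rad/s.
KE_i = ½(493.0)(2.300 rad/s)² = 1304 J; KE_f = ½(659.7)(1.719)² = 974.5 J.
Fraction lost = 0.2527.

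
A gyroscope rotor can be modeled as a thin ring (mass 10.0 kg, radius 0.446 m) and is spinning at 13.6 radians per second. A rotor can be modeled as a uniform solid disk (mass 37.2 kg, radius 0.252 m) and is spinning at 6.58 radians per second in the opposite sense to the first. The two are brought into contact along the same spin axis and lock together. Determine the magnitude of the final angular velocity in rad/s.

No external torque acts about the common axis, so total angular momentum is conserved.
Moments of inertia: I_A = (10.0)(0.446)² = 1.989 kg·m²; I_B = ½(37.2)(0.252)² = 1.181 kg·m².
Taking A's sense as positive: L = (1.989)(13.6) − (1.181)(6.58) = 19.28 kg·m²·rad/s.
Combined I = 1.989 + 1.181 = 3.170 kg·m².
ω_f = L / I = 19.28 / 3.170 = 6.082 rad/s.

|ω_f| ≈ 6.08 rad/s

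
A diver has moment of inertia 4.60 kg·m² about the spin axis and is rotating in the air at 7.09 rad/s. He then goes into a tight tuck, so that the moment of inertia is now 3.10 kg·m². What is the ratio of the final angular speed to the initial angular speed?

No external torque acts about the spin axis, so angular momentum is conserved.
ω₂/ω₁ = I₁/I₂ = 4.600 / 3.100 = 1.484.

ω₂/ω₁ ≈ 1.48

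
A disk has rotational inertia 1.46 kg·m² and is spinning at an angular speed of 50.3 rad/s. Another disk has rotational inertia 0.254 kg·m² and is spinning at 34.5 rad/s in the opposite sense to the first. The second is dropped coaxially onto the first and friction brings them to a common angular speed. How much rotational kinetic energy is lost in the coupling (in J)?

The coupling torques are internal; angular momentum about the shared axis is conserved.
Taking A's sense as positive: L = (1.460)(50.3) − (0.2540)(34.5) = 64.67 kg·m²·rad/s.
Combined I = 1.460 + 0.2540 = 1.714 kg·m².
ω_f = L / I = 64.67 / 1.714 = 37.73 rad/s.
KE_i = ½ΣIω² = 1998 J; KE_f = ½(1.714)(37.73)² = 1220 J.

ΔKE lost ≈ 778 J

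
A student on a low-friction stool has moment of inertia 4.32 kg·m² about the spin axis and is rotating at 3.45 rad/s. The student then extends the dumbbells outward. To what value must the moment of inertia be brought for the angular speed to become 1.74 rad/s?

Angular momentum about the spin axis is conserved since the torque about it is zero.
I₂ = I₁ω₁ / ω₂ = (4.32)(3.45) / (1.74) = 8.566 kg·m².

I₂ ≈ 8.57 kg·m²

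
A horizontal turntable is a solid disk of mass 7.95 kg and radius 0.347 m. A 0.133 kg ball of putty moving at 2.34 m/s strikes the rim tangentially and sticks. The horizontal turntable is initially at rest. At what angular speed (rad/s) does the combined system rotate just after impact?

About the axle the impulsive forces during the collision are internal, so angular momentum about that axis is conserved.
I_p = ½(7.95)(0.347)² = 0.4786 kg·m². Taking the sense of the ball of putty's angular momentum as positive, L_{ball} = m v R = (0.133)(2.34)(0.347) = 0.1080 kg·m²/s.
L_i = 0 + 0.1080 = 0.1080 kg·m²/s.
After sticking, I_f = I_p + m R² = 0.4786 + (0.133)(0.347)² = 0.4946 kg·m².
ω_f = L_i / I_f = 0.1080 / 0.4946 = 0.2183 rad/s.

|ω_f| ≈ 0.218 rad/s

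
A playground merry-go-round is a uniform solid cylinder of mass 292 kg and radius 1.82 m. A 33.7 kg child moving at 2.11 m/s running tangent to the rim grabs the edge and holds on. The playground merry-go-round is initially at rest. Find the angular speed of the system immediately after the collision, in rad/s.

|ω_f| ≈ 0.217 rad/s

The axle reaction passes through the axle and exerts no torque about it; angular momentum about the axle is conserved through the impact.
I_p = ½(292)(1.82)² = 483.6 kg·m². Taking the sense of the child's angular momentum as positive, L_{child} = m v R = (33.7)(2.11)(1.82) = 129.4 kg·m²/s.
L_i = 0 + 129.4 = 129.4 kg·m²/s.
After sticking, I_f = I_p + m R² = 483.6 + (33.7)(1.82)² = 595.2 kg·m².
ω_f = L_i / I_f = 129.4 / 595.2 = 0.2174 rad/s.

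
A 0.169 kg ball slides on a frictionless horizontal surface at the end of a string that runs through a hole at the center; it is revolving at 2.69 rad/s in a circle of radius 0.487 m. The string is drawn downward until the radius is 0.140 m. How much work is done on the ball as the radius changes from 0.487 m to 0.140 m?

W ≈ 1.61 J

No torque about the axis ⇒ m r₁² ω₁ = m r₂² ω₂.
ω₂ = ω₁ (r₁/r₂)² = (2.69)(0.487/0.140)² = 32.55 rad/s.
W = ΔKE = ½m(v₂² − v₁²) = 1.610 J.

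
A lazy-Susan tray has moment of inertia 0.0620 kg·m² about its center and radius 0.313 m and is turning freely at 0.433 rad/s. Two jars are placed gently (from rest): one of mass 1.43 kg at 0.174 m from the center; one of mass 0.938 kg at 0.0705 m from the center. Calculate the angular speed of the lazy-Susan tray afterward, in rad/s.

No external torque acts about the center; L_before = L_after.
Added inertia Σmr² = (1.43)(0.174)² + (0.938)(0.0705)² = 0.04796 kg·m²; I_f = 0.06200 + 0.04796 = 0.1100 kg·m².
ω_f = I_p ω_i / I_f = (0.06200)(0.433) / 0.1100 = 0.2442 rad/s.

ω_f ≈ 0.244 rad/s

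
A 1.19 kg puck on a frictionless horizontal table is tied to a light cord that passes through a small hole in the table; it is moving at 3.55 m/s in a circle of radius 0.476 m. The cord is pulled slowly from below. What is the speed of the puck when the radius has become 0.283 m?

v₂ ≈ 5.97 m/s

The only horizontal force on the mass is along the cord (radial), so it exerts no torque about the hole and angular momentum m v r is conserved.
v₂ = v₁ r₁ / r₂ = (3.55)(0.476) / (0.283) = 5.971 m/s.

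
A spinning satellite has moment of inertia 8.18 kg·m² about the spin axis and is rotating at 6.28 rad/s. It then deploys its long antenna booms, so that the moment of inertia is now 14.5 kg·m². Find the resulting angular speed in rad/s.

ω₂ ≈ 3.54 rad/s

Angular momentum about the spin axis is conserved since the torque about it is zero.
ω₂ = I₁ω₁ / I₂ = (8.180)(6.28 rad/s) / (14.50) = 3.543 rad/s.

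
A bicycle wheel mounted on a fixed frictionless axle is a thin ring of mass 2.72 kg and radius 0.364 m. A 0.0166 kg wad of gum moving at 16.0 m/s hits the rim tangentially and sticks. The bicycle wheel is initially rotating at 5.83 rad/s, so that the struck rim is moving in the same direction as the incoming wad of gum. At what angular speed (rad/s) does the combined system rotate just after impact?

|ω_f| ≈ 6.06 rad/s

The axle reaction passes through the axle and exerts no torque about it; angular momentum about the axle is conserved through the impact.
I_p = (2.72)(0.364)² = 0.3604 kg·m². Taking the sense of the wad of gum's angular momentum as positive, L_{wad} = m v R = (0.0166)(16.0)(0.364) = 0.09668 kg·m²/s.
L_i = +I_p ω_p + m v R = +(0.3604)(5.83) + 0.09668 = 2.198 kg·m²/s.
After sticking, I_f = I_p + m R² = 0.3604 + (0.0166)(0.364)² = 0.3626 kg·m².
ω_f = L_i / I_f = 2.198 / 0.3626 = 6.061 rad/s.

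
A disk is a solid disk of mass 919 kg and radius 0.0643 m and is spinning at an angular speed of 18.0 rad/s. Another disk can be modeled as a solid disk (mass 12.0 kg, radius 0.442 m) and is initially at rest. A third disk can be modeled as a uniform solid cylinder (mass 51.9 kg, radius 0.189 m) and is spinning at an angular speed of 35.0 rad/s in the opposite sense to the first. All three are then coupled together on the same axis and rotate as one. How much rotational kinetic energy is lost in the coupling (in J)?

ΔKE lost ≈ 875 J

No external torque acts about the common axis, so total angular momentum is conserved.
Moments of inertia: I_A = ½(919)(0.0643)² = 1.900 kg·m²; I_B = ½(12.0)(0.442)² = 1.172 kg·m²; I_C = ½(51.9)(0.189)² = 0.9270 kg·m².
Taking A's sense as positive: L = (1.900)(18.0) − (0.9270)(35.0) = 1.753 kg·m²·rad/s.
Combined I = 1.900 + 1.172 + 0.9270 = 3.999 kg·m².
ω_f = L / I = 1.753 / 3.999 = 0.4383 rad/s.
KE_i = ½ΣIω² = 875.5 J; KE_f = ½(3.999)(0.4383)² = 0.3841 J.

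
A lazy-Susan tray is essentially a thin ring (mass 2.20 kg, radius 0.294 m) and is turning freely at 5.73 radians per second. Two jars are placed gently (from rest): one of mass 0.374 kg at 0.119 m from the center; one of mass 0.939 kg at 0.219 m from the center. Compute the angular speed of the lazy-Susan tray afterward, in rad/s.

No external torque acts about the center; L_before = L_after.
I_p = (2.20)(0.294)² = 0.1902 kg·m².
Added inertia Σmr² = (0.374)(0.119)² + (0.939)(0.219)² = 0.05033 kg·m²; I_f = 0.1902 + 0.05033 = 0.2405 kg·m².
ω_f = I_p ω_i / I_f = (0.1902)(5.73) / 0.2405 = 4.531 rad/s.

ω_f ≈ 4.53 rad/s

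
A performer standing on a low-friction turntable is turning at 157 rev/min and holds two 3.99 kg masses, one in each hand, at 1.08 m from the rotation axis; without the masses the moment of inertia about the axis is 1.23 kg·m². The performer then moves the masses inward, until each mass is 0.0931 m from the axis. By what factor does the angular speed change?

No external torque acts about the spin axis, so angular momentum is conserved.
I₁ = 1.23 + 2(3.99)(1.08)² = 10.54 kg·m²; I₂ = 1.23 + 2(3.99)(0.0931)² = 1.299 kg·m².
ω₂/ω₁ = I₁/I₂ = 10.54 / 1.299 = 8.111.

ω₂/ω₁ ≈ 8.11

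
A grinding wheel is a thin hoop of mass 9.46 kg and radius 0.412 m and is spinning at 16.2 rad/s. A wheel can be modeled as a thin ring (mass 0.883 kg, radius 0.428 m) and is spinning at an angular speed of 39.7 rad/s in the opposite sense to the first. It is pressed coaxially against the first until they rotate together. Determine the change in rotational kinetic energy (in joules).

ΔKE ≈ -230 J

The coupling torques are internal; angular momentum about the shared axis is conserved.
Moments of inertia: I_A = (9.46)(0.412)² = 1.606 kg·m²; I_B = (0.883)(0.428)² = 0.1618 kg·m².
Taking A's sense as positive: L = (1.606)(16.2) − (0.1618)(39.7) = 19.59 kg·m²·rad/s.
Combined I = 1.606 + 0.1618 = 1.768 kg·m².
ω_f = L / I = 19.59 / 1.768 = 11.08 rad/s.
KE_i = ½ΣIω² = 338.2 J; KE_f = ½(1.768)(11.08)² = 108.6 J.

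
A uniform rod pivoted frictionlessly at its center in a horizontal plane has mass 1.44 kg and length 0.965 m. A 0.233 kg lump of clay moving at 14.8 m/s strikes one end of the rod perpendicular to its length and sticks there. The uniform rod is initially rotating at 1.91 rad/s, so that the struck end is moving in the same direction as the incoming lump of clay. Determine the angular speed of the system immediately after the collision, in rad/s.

|ω_f| ≈ 11.3 rad/s

About the pivot the impulsive forces during the collision are internal, so angular momentum about that axis is conserved.
I_p = (1/12)(1.44)(0.965)² = 0.1117 kg·m². Taking the sense of the lump of clay's angular momentum as positive, L_{lump} = m v R = (0.233)(14.8)(0.965/2) = 1.664 kg·m²/s.
L_i = +I_p ω_p + m v R = +(0.1117)(1.91) + 1.664 = 1.877 kg·m²/s.
After sticking, I_f = I_p + m R² = 0.1117 + (0.233)(0.965/2)² = 0.1660 kg·m².
ω_f = L_i / I_f = 1.877 / 0.1660 = 11.31 rad/s.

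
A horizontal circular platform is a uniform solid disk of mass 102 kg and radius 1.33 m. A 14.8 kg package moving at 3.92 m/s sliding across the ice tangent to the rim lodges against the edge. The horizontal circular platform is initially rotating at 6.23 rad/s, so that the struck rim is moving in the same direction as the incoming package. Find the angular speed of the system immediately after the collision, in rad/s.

|ω_f| ≈ 5.49 rad/s

About the central axle the impulsive forces during the collision are internal, so angular momentum about that axis is conserved.
I_p = ½(102)(1.33)² = 90.21 kg·m². Taking the sense of the package's angular momentum as positive, L_{package} = m v R = (14.8)(3.92)(1.33) = 77.16 kg·m²/s.
L_i = +I_p ω_p + m v R = +(90.21)(6.23) + 77.16 = 639.2 kg·m²/s.
After sticking, I_f = I_p + m R² = 90.21 + (14.8)(1.33)² = 116.4 kg·m².
ω_f = L_i / I_f = 639.2 / 116.4 = 5.492 rad/s.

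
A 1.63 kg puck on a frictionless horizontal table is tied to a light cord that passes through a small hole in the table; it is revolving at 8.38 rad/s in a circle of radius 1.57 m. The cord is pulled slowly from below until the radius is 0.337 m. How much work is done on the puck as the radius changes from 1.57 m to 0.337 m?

No torque about the axis ⇒ m r₁² ω₁ = m r₂² ω₂.
ω₂ = ω₁ (r₁/r₂)² = (8.38)(1.57/0.337)² = 181.9 rad/s.
W = ΔKE = ½m(v₂² − v₁²) = 2921 J.

W ≈ 2920 J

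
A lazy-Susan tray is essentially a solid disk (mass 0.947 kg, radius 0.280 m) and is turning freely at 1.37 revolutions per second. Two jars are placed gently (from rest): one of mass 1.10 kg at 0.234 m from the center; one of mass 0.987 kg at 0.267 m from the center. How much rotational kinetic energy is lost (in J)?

The added mass arrives with no angular momentum about the center, and any external torque about the center is negligible, so the system's angular momentum is conserved.
I_p = ½(0.947)(0.280)² = 0.03712 kg·m².
Added inertia Σmr² = (1.10)(0.234)² + (0.987)(0.267)² = 0.1306 kg·m²; I_f = 0.03712 + 0.1306 = 0.1677 kg·m².
ω_f = I_p ω_i / I_f = (0.03712)(1.37) / 0.1677 = 0.3032 rev/s.
KE_i = ½(0.03712)(8.608 rad/s)² = 1.375 J; KE_f = ½(0.1677)(1.905)² = 0.3044 J.

energy lost ≈ 1.07 J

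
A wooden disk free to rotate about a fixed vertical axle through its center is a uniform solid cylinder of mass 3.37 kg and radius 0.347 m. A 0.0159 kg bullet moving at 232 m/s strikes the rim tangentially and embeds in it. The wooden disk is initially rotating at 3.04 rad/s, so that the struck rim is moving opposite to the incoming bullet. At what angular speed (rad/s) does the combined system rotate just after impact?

|ω_f| ≈ 3.24 rad/s

About the axle the impulsive forces during the collision are internal, so angular momentum about that axis is conserved.
I_p = ½(3.37)(0.347)² = 0.2029 kg·m². Taking the sense of the bullet's angular momentum as positive, L_{bullet} = m v R = (0.0159)(232)(0.347) = 1.280 kg·m²/s.
L_i = −I_p ω_p + m v R = −(0.2029)(3.04) + 1.280 = 0.6632 kg·m²/s.
After sticking, I_f = I_p + m R² = 0.2029 + (0.0159)(0.347)² = 0.2048 kg·m².
ω_f = L_i / I_f = 0.6632 / 0.2048 = 3.238 rad/s.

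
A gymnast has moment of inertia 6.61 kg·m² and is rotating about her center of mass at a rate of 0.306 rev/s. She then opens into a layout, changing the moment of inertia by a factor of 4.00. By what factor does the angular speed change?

ω₂/ω₁ ≈ 0.250

No external torque acts about the spin axis, so angular momentum is conserved.
I₂ = 4.00 × 6.61 = 26.44 kg·m².
ω₂/ω₁ = I₁/I₂ = 6.610 / 26.44 = 0.2500.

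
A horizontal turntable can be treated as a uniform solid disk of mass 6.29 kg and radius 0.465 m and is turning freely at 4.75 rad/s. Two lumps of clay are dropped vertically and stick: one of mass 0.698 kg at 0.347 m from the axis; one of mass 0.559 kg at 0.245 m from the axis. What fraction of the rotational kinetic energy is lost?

The added mass arrives with no angular momentum about the axis, and any external torque about the axis is negligible, so the system's angular momentum is conserved.
I_p = ½(6.29)(0.465)² = 0.6800 kg·m².
Added inertia Σmr² = (0.698)(0.347)² + (0.559)(0.245)² = 0.1176 kg·m²; I_f = 0.6800 + 0.1176 = 0.7976 kg·m².
ω_f = I_p ω_i / I_f = (0.6800)(4.75) / 0.7976 = 4.050 rad/s.
KE_i = ½(0.6800)(4.750 rad/s)² = 7.672 J; KE_f = ½(0.7976)(4.050)² = 6.540 J.
Fraction lost = 0.1474.

fraction ≈ 0.147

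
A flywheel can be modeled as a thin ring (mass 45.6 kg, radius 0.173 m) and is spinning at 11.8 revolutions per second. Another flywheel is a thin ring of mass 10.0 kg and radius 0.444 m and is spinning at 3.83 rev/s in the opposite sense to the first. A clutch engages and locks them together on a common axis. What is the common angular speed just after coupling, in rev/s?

|ω_f| ≈ 2.56 rev/s

No external torque acts about the common axis, so total angular momentum is conserved.
Moments of inertia: I_A = (45.6)(0.173)² = 1.365 kg·m²; I_B = (10.0)(0.444)² = 1.971 kg·m².
Taking A's sense as positive: L = (1.365)(11.8) − (1.971)(3.83) = 8.554 kg·m²·rev/s.
Combined I = 1.365 + 1.971 = 3.336 kg·m².
ω_f = L / I = 8.554 / 3.336 = 2.564 rev/s.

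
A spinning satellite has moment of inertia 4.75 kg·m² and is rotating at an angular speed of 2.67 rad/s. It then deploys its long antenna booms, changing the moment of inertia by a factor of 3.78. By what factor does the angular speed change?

ω₂/ω₁ ≈ 0.265

No external torque acts about the spin axis, so angular momentum is conserved.
I₂ = 3.78 × 4.75 = 17.95 kg·m².
ω₂/ω₁ = I₁/I₂ = 4.750 / 17.95 = 0.2646.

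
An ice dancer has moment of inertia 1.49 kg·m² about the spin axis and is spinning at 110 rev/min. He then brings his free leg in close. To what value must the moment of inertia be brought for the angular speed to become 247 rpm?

I₂ ≈ 0.664 kg·m²

With no external torque about the axis, L is conserved: I₁ω₁ = I₂ω₂.
I₂ = I₁ω₁ / ω₂ = (1.49)(110) / (247) = 0.6636 kg·m².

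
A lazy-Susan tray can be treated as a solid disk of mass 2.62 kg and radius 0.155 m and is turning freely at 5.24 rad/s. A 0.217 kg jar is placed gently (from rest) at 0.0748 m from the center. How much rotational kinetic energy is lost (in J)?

energy lost ≈ 0.0160 J

The added mass arrives with no angular momentum about the center, and any external torque about the center is negligible, so the system's angular momentum is conserved.
I_p = ½(2.62)(0.155)² = 0.03147 kg·m².
Added inertia Σmr² = (0.217)(0.0748)² = 0.001214 kg·m²; I_f = 0.03147 + 0.001214 = 0.03269 kg·m².
ω_f = I_p ω_i / I_f = (0.03147)(5.24) / 0.03269 = 5.045 rad/s.
KE_i = ½(0.03147)(5.240 rad/s)² = 0.4321 J; KE_f = ½(0.03269)(5.045)² = 0.4160 J.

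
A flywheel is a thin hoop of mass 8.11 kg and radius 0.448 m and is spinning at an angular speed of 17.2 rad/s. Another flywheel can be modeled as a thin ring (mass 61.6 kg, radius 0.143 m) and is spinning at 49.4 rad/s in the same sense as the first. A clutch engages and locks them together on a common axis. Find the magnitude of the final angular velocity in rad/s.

The coupling torques are internal; angular momentum about the shared axis is conserved.
Moments of inertia: I_A = (8.11)(0.448)² = 1.628 kg·m²; I_B = (61.6)(0.143)² = 1.260 kg·m².
Taking A's sense as positive: L = (1.628)(17.2) + (1.260)(49.4) = 90.22 kg·m²·rad/s.
Combined I = 1.628 + 1.260 = 2.887 kg·m².
ω_f = L / I = 90.22 / 2.887 = 31.25 rad/s.

|ω_f| ≈ 31.2 rad/s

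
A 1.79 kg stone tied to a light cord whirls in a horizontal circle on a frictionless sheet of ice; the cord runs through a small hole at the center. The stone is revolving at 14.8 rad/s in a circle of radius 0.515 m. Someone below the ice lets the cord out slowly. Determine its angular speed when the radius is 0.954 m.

No torque about the axis ⇒ m r₁² ω₁ = m r₂² ω₂.
ω₂ = ω₁ (r₁/r₂)² = (14.8)(0.515/0.954)² = 4.313 rad/s.

ω₂ ≈ 4.31 rad/s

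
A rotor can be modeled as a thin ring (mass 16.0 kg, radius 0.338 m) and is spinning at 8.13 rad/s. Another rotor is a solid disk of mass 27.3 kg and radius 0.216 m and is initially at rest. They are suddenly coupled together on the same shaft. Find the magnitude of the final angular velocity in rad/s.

The coupling torques are internal; angular momentum about the shared axis is conserved.
Moments of inertia: I_A = (16.0)(0.338)² = 1.828 kg·m²; I_B = ½(27.3)(0.216)² = 0.6369 kg·m².
Taking A's sense as positive: L = (1.828)(8.13) = 14.86 kg·m²·rad/s.
Combined I = 1.828 + 0.6369 = 2.465 kg·m².
ω_f = L / I = 14.86 / 2.465 = 6.029 rad/s.

|ω_f| ≈ 6.03 rad/s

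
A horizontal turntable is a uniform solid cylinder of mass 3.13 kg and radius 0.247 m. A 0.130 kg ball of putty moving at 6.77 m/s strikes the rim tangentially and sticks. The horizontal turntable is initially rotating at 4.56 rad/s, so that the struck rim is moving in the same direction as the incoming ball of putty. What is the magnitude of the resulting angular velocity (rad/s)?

About the axle the impulsive forces during the collision are internal, so angular momentum about that axis is conserved.
I_p = ½(3.13)(0.247)² = 0.09548 kg·m². Taking the sense of the ball of putty's angular momentum as positive, L_{ball} = m v R = (0.130)(6.77)(0.247) = 0.2174 kg·m²/s.
L_i = +I_p ω_p + m v R = +(0.09548)(4.56) + 0.2174 = 0.6528 kg·m²/s.
After sticking, I_f = I_p + m R² = 0.09548 + (0.130)(0.247)² = 0.1034 kg·m².
ω_f = L_i / I_f = 0.6528 / 0.1034 = 6.312 rad/s.

|ω_f| ≈ 6.31 rad/s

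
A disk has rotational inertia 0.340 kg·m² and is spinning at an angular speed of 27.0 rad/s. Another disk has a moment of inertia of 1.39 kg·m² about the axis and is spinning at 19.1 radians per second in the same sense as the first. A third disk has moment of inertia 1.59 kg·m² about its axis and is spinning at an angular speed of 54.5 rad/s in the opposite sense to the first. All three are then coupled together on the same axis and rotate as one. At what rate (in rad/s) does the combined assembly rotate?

No external torque acts about the common axis, so total angular momentum is conserved.
Taking A's sense as positive: L = (0.3400)(27.0) + (1.390)(19.1) − (1.590)(54.5) = -50.93 kg·m²·rad/s.
Combined I = 0.3400 + 1.390 + 1.590 = 3.320 kg·m².
ω_f = L / I = -50.93 / 3.320 = -15.34 rad/s.

|ω_f| ≈ 15.3 rad/s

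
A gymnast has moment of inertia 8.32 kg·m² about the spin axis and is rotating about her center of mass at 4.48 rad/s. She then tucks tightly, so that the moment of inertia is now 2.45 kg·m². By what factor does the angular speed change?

Angular momentum about the spin axis is conserved since the torque about it is zero.
ω₂/ω₁ = I₁/I₂ = 8.320 / 2.450 = 3.396.

ω₂/ω₁ ≈ 3.40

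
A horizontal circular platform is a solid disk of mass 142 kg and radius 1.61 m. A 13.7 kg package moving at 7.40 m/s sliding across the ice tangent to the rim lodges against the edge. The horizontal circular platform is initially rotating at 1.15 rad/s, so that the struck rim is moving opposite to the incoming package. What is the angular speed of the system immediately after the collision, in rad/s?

About the central axle the impulsive forces during the collision are internal, so angular momentum about that axis is conserved.
I_p = ½(142)(1.61)² = 184.0 kg·m². Taking the sense of the package's angular momentum as positive, L_{package} = m v R = (13.7)(7.40)(1.61) = 163.2 kg·m²/s.
L_i = −I_p ω_p + m v R = −(184.0)(1.15) + 163.2 = -48.42 kg·m²/s.
After sticking, I_f = I_p + m R² = 184.0 + (13.7)(1.61)² = 219.6 kg·m².
ω_f = L_i / I_f = -48.42 / 219.6 = -0.2206 rad/s.

|ω_f| ≈ 0.221 rad/s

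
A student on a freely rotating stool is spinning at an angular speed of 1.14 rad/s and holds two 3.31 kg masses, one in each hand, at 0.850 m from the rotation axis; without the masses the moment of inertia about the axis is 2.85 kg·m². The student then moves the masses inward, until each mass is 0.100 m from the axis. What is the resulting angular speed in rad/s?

Angular momentum about the spin axis is conserved since the torque about it is zero.
I₁ = 2.85 + 2(3.31)(0.850)² = 7.633 kg·m²; I₂ = 2.85 + 2(3.31)(0.100)² = 2.916 kg·m².
ω₂ = I₁ω₁ / I₂ = (7.633)(1.14 rad/s) / (2.916) = 2.984 rad/s.

ω₂ ≈ 2.98 rad/s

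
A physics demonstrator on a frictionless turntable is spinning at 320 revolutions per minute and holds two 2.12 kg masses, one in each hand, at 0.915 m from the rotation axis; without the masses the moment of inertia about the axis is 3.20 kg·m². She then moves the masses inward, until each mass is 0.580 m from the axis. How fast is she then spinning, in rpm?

ω₂ ≈ 467 rpm

With no external torque about the axis, L is conserved: I₁ω₁ = I₂ω₂.
I₁ = 3.20 + 2(2.12)(0.915)² = 6.750 kg·m²; I₂ = 3.20 + 2(2.12)(0.580)² = 4.626 kg·m².
ω₂ = I₁ω₁ / I₂ = (6.750)(320 rpm) / (4.626) = 466.9 rpm.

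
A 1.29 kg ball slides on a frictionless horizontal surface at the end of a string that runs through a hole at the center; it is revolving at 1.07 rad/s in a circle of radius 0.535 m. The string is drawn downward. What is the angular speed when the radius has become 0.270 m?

ω₂ ≈ 4.20 rad/s

The constraining force is radial, so m r² ω about the center is conserved.
ω₂ = ω₁ (r₁/r₂)² = (1.07)(0.535/0.270)² = 4.201 rad/s.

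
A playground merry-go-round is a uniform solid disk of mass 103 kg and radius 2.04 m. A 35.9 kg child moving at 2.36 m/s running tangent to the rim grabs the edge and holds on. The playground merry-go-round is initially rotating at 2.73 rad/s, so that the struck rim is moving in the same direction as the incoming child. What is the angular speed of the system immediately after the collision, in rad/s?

|ω_f| ≈ 2.08 rad/s

The axle reaction passes through the axle and exerts no torque about it; angular momentum about the axle is conserved through the impact.
I_p = ½(103)(2.04)² = 214.3 kg·m². Taking the sense of the child's angular momentum as positive, L_{child} = m v R = (35.9)(2.36)(2.04) = 172.8 kg·m²/s.
L_i = +I_p ω_p + m v R = +(214.3)(2.73) + 172.8 = 757.9 kg·m²/s.
After sticking, I_f = I_p + m R² = 214.3 + (35.9)(2.04)² = 363.7 kg·m².
ω_f = L_i / I_f = 757.9 / 363.7 = 2.084 rad/s.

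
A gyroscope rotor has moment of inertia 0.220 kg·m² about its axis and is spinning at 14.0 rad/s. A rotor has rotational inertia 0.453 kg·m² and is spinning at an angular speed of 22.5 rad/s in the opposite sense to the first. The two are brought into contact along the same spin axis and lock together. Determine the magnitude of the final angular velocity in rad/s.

The coupling torques are internal; angular momentum about the shared axis is conserved.
Taking A's sense as positive: L = (0.2200)(14.0) − (0.4530)(22.5) = -7.113 kg·m²·rad/s.
Combined I = 0.2200 + 0.4530 = 0.6730 kg·m².
ω_f = L / I = -7.113 / 0.6730 = -10.57 rad/s.

|ω_f| ≈ 10.6 rad/s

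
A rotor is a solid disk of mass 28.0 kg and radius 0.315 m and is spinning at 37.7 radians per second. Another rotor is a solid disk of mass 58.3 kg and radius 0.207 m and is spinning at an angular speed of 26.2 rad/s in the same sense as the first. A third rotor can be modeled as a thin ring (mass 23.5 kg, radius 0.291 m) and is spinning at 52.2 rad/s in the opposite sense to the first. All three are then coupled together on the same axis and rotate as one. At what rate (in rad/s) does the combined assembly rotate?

The coupling torques are internal; angular momentum about the shared axis is conserved.
Moments of inertia: I_A = ½(28.0)(0.315)² = 1.389 kg·m²; I_B = ½(58.3)(0.207)² = 1.249 kg·m²; I_C = (23.5)(0.291)² = 1.990 kg·m².
Taking A's sense as positive: L = (1.389)(37.7) + (1.249)(26.2) − (1.990)(52.2) = -18.78 kg·m²·rad/s.
Combined I = 1.389 + 1.249 + 1.990 = 4.628 kg·m².
ω_f = L / I = -18.78 / 4.628 = -4.058 rad/s.

|ω_f| ≈ 4.06 rad/s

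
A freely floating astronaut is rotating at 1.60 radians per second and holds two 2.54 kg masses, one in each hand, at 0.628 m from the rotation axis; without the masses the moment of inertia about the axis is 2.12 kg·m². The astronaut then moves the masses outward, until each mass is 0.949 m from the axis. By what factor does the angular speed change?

ω₂/ω₁ ≈ 0.616

No external torque acts about the spin axis, so angular momentum is conserved.
I₁ = 2.12 + 2(2.54)(0.628)² = 4.123 kg·m²; I₂ = 2.12 + 2(2.54)(0.949)² = 6.695 kg·m².
ω₂/ω₁ = I₁/I₂ = 4.123 / 6.695 = 0.6159.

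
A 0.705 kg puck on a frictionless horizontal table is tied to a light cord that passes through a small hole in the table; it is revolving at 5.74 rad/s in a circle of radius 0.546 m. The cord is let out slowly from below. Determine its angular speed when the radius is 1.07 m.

ω₂ ≈ 1.49 rad/s

The constraining force is radial, so m r² ω about the center is conserved.
ω₂ = ω₁ (r₁/r₂)² = (5.74)(0.546/1.07)² = 1.495 rad/s.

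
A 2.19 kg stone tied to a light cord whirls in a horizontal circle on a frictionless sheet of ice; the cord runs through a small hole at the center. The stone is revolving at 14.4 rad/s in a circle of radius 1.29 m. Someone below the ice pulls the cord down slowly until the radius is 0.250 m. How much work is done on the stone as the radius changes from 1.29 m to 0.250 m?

No torque about the axis ⇒ m r₁² ω₁ = m r₂² ω₂.
ω₂ = ω₁ (r₁/r₂)² = (14.4)(1.29/0.250)² = 383.4 rad/s.
W = ΔKE = ½m(v₂² − v₁²) = 9683 J.

W ≈ 9680 J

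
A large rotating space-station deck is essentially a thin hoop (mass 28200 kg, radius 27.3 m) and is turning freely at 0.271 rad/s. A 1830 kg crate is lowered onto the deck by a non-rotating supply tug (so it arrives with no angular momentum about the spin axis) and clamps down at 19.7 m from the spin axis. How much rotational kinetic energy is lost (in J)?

energy lost ≈ 25200 J

No external torque acts about the spin axis; L_before = L_after.
I_p = (28200)(27.3)² = 2.102e+07 kg·m².
Added inertia Σmr² = (1830)(19.7)² = 7.102e+05 kg·m²; I_f = 2.102e+07 + 7.102e+05 = 2.173e+07 kg·m².
ω_f = I_p ω_i / I_f = (2.102e+07)(0.271) / 2.173e+07 = 0.2621 rad/s.
KE_i = ½(2.102e+07)(0.2710 rad/s)² = 7.718e+05 J; KE_f = ½(2.173e+07)(0.2621)² = 7.465e+05 J.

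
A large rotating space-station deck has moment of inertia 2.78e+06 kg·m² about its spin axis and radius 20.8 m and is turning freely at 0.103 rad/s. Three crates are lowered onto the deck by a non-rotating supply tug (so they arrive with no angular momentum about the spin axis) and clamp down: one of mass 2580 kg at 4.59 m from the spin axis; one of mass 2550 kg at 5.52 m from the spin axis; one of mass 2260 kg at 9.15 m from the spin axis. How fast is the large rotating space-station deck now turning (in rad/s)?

No external torque acts about the spin axis; L_before = L_after.
Added inertia Σmr² = (2580)(4.59)² + (2550)(5.52)² + (2260)(9.15)² = 3.213e+05 kg·m²; I_f = 2.780e+06 + 3.213e+05 = 3.101e+06 kg·m².
ω_f = I_p ω_i / I_f = (2.780e+06)(0.103) / 3.101e+06 = 0.09233 rad/s.

ω_f ≈ 0.0923 rad/s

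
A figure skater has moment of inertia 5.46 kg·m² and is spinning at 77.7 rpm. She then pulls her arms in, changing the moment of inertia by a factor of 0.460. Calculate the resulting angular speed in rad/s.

ω₂ ≈ 17.7 rad/s

No external torque acts about the spin axis, so angular momentum is conserved.
I₂ = 0.460 × 5.46 = 2.512 kg·m².
ω₂ = I₁ω₁ / I₂ = (5.460)(77.7 rpm) / (2.512) = 168.9 rpm = 17.69 rad/s.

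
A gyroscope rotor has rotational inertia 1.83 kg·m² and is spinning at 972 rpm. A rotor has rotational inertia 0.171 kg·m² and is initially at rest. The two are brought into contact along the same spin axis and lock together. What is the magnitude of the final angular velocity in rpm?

|ω_f| ≈ 889 rpm

No external torque acts about the common axis, so total angular momentum is conserved.
Taking A's sense as positive: L = (1.830)(972) = 1779 kg·m²·rpm.
Combined I = 1.830 + 0.1710 = 2.001 kg·m².
ω_f = L / I = 1779 / 2.001 = 888.9 rpm.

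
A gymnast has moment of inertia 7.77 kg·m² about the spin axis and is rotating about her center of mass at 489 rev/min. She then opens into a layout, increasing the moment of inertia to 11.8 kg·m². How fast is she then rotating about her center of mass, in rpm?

ω₂ ≈ 322 rpm

With no external torque about the axis, L is conserved: I₁ω₁ = I₂ω₂.
ω₂ = I₁ω₁ / I₂ = (7.770)(489 rpm) / (11.80) = 322.0 rpm.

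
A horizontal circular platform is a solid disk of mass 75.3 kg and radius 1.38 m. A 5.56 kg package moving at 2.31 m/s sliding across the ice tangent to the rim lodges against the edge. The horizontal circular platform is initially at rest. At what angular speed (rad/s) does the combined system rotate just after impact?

The axle reaction passes through the central axle and exerts no torque about it; angular momentum about the central axle is conserved through the impact.
I_p = ½(75.3)(1.38)² = 71.70 kg·m². Taking the sense of the package's angular momentum as positive, L_{package} = m v R = (5.56)(2.31)(1.38) = 17.72 kg·m²/s.
L_i = 0 + 17.72 = 17.72 kg·m²/s.
After sticking, I_f = I_p + m R² = 71.70 + (5.56)(1.38)² = 82.29 kg·m².
ω_f = L_i / I_f = 17.72 / 82.29 = 0.2154 rad/s.

|ω_f| ≈ 0.215 rad/s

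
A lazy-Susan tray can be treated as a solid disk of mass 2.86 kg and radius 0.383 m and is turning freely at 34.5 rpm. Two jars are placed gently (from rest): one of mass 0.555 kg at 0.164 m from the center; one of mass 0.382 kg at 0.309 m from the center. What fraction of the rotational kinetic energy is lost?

fraction ≈ 0.197

The added mass arrives with no angular momentum about the center, and any external torque about the center is negligible, so the system's angular momentum is conserved.
I_p = ½(2.86)(0.383)² = 0.2098 kg·m².
Added inertia Σmr² = (0.555)(0.164)² + (0.382)(0.309)² = 0.05140 kg·m²; I_f = 0.2098 + 0.05140 = 0.2612 kg·m².
ω_f = I_p ω_i / I_f = (0.2098)(34.5) / 0.2612 = 27.71 rpm.
KE_i = ½(0.2098)(3.613 rad/s)² = 1.369 J; KE_f = ½(0.2612)(2.902)² = 1.100 J.
Fraction lost = 0.1968.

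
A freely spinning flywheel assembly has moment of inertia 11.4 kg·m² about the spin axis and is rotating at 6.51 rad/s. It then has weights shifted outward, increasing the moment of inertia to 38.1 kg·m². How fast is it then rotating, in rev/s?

With no external torque about the axis, L is conserved: I₁ω₁ = I₂ω₂.
ω₂ = I₁ω₁ / I₂ = (11.40)(6.51 rad/s) / (38.10) = 1.948 rad/s = 0.3100 rev/s.

ω₂ ≈ 0.310 rev/s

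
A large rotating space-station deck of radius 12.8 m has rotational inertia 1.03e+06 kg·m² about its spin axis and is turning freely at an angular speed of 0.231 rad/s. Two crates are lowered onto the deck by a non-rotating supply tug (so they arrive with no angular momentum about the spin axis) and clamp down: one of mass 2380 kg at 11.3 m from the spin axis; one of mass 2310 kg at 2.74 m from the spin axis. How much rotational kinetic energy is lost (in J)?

No external torque acts about the spin axis; L_before = L_after.
Added inertia Σmr² = (2380)(11.3)² + (2310)(2.74)² = 3.212e+05 kg·m²; I_f = 1.030e+06 + 3.212e+05 = 1.351e+06 kg·m².
ω_f = I_p ω_i / I_f = (1.030e+06)(0.231) / 1.351e+06 = 0.1761 rad/s.
KE_i = ½(1.030e+06)(0.2310 rad/s)² = 27480 J; KE_f = ½(1.351e+06)(0.1761)² = 20950 J.

energy lost ≈ 6530 J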